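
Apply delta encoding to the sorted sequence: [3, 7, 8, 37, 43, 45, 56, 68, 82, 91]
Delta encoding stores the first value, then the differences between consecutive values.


First value: 3
Deltas:
  7 - 3 = 4
  8 - 7 = 1
  37 - 8 = 29
  43 - 37 = 6
  45 - 43 = 2
  56 - 45 = 11
  68 - 56 = 12
  82 - 68 = 14
  91 - 82 = 9


Delta encoded: [3, 4, 1, 29, 6, 2, 11, 12, 14, 9]


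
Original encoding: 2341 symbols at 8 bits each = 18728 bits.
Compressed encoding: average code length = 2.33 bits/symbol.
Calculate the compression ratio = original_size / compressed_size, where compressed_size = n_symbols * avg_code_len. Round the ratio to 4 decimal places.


original_size = n_symbols * orig_bits = 2341 * 8 = 18728 bits
compressed_size = n_symbols * avg_code_len = 2341 * 2.33 = 5454.53 bits
ratio = original_size / compressed_size = 18728 / 5454.53 = 3.4335

Compression ratio = 3.4335


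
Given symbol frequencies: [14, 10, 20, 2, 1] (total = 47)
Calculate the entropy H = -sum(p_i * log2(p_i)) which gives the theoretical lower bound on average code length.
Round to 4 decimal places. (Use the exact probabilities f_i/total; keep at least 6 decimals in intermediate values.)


Per-symbol terms -p_i * log2(p_i) with p_i = f_i/47:
  p = 14/47 = 0.297872: log2(p) = -1.747234, -p*log2(p) = 0.520453
  p = 10/47 = 0.212766: log2(p) = -2.232661, -p*log2(p) = 0.475034
  p = 20/47 = 0.425532: log2(p) = -1.232661, -p*log2(p) = 0.524536
  p = 2/47 = 0.042553: log2(p) = -4.554589, -p*log2(p) = 0.193812
  p = 1/47 = 0.021277: log2(p) = -5.554589, -p*log2(p) = 0.118183
H = 0.520453 + 0.475034 + 0.524536 + 0.193812 + 0.118183 = 1.832018

H = 1.832 bits/symbol


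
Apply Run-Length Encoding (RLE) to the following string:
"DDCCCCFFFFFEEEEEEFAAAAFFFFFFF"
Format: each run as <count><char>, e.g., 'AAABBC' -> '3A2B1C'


Scanning runs left to right:
  i=0: run of 'D' x 2 -> '2D'
  i=2: run of 'C' x 4 -> '4C'
  i=6: run of 'F' x 5 -> '5F'
  i=11: run of 'E' x 6 -> '6E'
  i=17: run of 'F' x 1 -> '1F'
  i=18: run of 'A' x 4 -> '4A'
  i=22: run of 'F' x 7 -> '7F'

RLE = 2D4C5F6E1F4A7F


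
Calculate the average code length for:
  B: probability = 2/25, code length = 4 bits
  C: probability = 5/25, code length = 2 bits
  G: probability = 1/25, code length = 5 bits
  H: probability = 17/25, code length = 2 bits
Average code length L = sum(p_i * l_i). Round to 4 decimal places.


Weighted contributions p_i * l_i:
  B: (2/25) * 4 = 8/25
  C: (5/25) * 2 = 10/25
  G: (1/25) * 5 = 5/25
  H: (17/25) * 2 = 34/25
Sum = (8 + 10 + 5 + 34)/25 = 57/25

L = 57/25 = 2.2800 bits/symbol


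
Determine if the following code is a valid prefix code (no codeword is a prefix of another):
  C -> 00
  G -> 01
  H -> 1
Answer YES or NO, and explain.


Checking each pair (does one codeword prefix another?):
  C='00' vs G='01': no prefix
  C='00' vs H='1': no prefix
  G='01' vs C='00': no prefix
  G='01' vs H='1': no prefix
  H='1' vs C='00': no prefix
  H='1' vs G='01': no prefix
No violation found over all pairs.

YES -- this is a valid prefix code. No codeword is a prefix of any other codeword.


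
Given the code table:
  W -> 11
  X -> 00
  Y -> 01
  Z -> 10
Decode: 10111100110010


Decoding:
10 -> Z
11 -> W
11 -> W
00 -> X
11 -> W
00 -> X
10 -> Z


Result: ZWWXWXZ


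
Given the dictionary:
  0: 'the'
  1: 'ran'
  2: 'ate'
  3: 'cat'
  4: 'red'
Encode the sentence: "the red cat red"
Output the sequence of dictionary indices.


Look up each word in the dictionary:
  'the' -> 0
  'red' -> 4
  'cat' -> 3
  'red' -> 4

Encoded: [0, 4, 3, 4]


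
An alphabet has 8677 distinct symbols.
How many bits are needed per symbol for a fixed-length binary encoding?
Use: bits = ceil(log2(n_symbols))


log2(8677) = 13.083
Bracket: 2^13 = 8192 < 8677 <= 2^14 = 16384
So ceil(log2(8677)) = 14

bits = ceil(log2(8677)) = ceil(13.083) = 14 bits


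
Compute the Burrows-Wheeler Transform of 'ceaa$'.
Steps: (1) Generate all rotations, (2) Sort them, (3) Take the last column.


Rotations (sorted):
  0: $ceaa -> last char: a
  1: a$cea -> last char: a
  2: aa$ce -> last char: e
  3: ceaa$ -> last char: $
  4: eaa$c -> last char: c


BWT = aae$c


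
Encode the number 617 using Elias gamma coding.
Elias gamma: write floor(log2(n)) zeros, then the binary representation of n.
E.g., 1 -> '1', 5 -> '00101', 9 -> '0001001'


num_bits = floor(log2(617)) + 1 = 10
leading_zeros = num_bits - 1 = 9
binary(617) = 1001101001

Elias gamma(617) = '000000000' + '1001101001' = 0000000001001101001 (19 bits)


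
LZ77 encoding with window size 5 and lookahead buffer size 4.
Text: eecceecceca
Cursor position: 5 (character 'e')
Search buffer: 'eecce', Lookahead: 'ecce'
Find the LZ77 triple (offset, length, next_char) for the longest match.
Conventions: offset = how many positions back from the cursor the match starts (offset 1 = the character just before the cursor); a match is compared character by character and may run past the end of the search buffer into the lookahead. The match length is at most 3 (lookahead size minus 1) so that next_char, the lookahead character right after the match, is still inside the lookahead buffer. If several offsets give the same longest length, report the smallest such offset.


Try each offset into the search buffer:
  offset=1 (pos 4, char 'e'): match length 1
  offset=2 (pos 3, char 'c'): match length 0
  offset=3 (pos 2, char 'c'): match length 0
  offset=4 (pos 1, char 'e'): match length 3
  offset=5 (pos 0, char 'e'): match length 1
Longest match has length 3 at offset 4.
next_char = character at position 5 + 3 = 8 -> 'e'

Best match: offset=4, length=3 (matching 'ecc' starting at position 1)
LZ77 triple: (4, 3, 'e')


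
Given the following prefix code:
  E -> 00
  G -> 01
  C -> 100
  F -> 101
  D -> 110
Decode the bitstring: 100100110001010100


Decoding step by step:
Bits 100 -> C
Bits 100 -> C
Bits 110 -> D
Bits 00 -> E
Bits 101 -> F
Bits 01 -> G
Bits 00 -> E


Decoded message: CCDEFGE


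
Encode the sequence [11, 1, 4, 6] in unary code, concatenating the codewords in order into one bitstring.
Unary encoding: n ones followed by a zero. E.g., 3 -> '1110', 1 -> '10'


Encode each number as n ones followed by a terminating 0:
  11 -> 111111111110 (12 bits)
  1 -> 10 (2 bits)
  4 -> 11110 (5 bits)
  6 -> 1111110 (7 bits)
Total length = 12 + 2 + 5 + 7 = 26 bits.

Unary([11, 1, 4, 6]) = 11111111111010111101111110 (26 bits)


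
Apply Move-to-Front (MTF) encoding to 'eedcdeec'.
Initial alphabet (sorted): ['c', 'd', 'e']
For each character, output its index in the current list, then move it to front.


MTF encoding:
'e': index 2 in ['c', 'd', 'e'] -> ['e', 'c', 'd']
'e': index 0 in ['e', 'c', 'd'] -> ['e', 'c', 'd']
'd': index 2 in ['e', 'c', 'd'] -> ['d', 'e', 'c']
'c': index 2 in ['d', 'e', 'c'] -> ['c', 'd', 'e']
'd': index 1 in ['c', 'd', 'e'] -> ['d', 'c', 'e']
'e': index 2 in ['d', 'c', 'e'] -> ['e', 'd', 'c']
'e': index 0 in ['e', 'd', 'c'] -> ['e', 'd', 'c']
'c': index 2 in ['e', 'd', 'c'] -> ['c', 'e', 'd']


Output: [2, 0, 2, 2, 1, 2, 0, 2]


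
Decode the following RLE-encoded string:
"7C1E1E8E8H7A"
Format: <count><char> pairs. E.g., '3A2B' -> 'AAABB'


Expanding each <count><char> pair:
  7C -> 'CCCCCCC'
  1E -> 'E'
  1E -> 'E'
  8E -> 'EEEEEEEE'
  8H -> 'HHHHHHHH'
  7A -> 'AAAAAAA'

Decoded = CCCCCCCEEEEEEEEEEHHHHHHHHAAAAAAA


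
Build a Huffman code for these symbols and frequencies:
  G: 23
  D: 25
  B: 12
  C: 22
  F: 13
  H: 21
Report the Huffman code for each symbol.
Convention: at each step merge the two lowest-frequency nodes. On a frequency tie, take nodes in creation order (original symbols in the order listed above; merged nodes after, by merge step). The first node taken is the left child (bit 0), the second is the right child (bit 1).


Huffman tree construction:
Step 1: Merge B(12) + F(13) = 25
Step 2: Merge H(21) + C(22) = 43
Step 3: Merge G(23) + D(25) = 48
Step 4: Merge (B+F)(25) + (H+C)(43) = 68
Step 5: Merge (G+D)(48) + ((B+F)+(H+C))(68) = 116
Read each symbol's code off the tree from the root (left child = 0, right child = 1).

Codes:
  G: 00 (length 2)
  D: 01 (length 2)
  B: 100 (length 3)
  C: 111 (length 3)
  F: 101 (length 3)
  H: 110 (length 3)
Average code length: 300/116 = 2.5862 bits/symbol


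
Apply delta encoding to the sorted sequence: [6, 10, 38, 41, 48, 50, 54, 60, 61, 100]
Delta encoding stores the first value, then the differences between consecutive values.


First value: 6
Deltas:
  10 - 6 = 4
  38 - 10 = 28
  41 - 38 = 3
  48 - 41 = 7
  50 - 48 = 2
  54 - 50 = 4
  60 - 54 = 6
  61 - 60 = 1
  100 - 61 = 39


Delta encoded: [6, 4, 28, 3, 7, 2, 4, 6, 1, 39]


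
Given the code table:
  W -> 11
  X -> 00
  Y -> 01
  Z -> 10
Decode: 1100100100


Decoding:
11 -> W
00 -> X
10 -> Z
01 -> Y
00 -> X


Result: WXZYX


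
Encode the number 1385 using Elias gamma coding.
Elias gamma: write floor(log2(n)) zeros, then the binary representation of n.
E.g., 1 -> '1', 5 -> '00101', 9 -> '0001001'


num_bits = floor(log2(1385)) + 1 = 11
leading_zeros = num_bits - 1 = 10
binary(1385) = 10101101001

Elias gamma(1385) = '0000000000' + '10101101001' = 000000000010101101001 (21 bits)


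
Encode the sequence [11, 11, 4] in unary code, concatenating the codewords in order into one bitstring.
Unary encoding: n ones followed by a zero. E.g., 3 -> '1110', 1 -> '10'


Encode each number as n ones followed by a terminating 0:
  11 -> 111111111110 (12 bits)
  11 -> 111111111110 (12 bits)
  4 -> 11110 (5 bits)
Total length = 12 + 12 + 5 = 29 bits.

Unary([11, 11, 4]) = 11111111111011111111111011110 (29 bits)


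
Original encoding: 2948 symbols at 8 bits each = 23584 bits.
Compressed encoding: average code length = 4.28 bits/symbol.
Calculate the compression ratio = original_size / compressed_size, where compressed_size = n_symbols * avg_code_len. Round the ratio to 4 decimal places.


original_size = n_symbols * orig_bits = 2948 * 8 = 23584 bits
compressed_size = n_symbols * avg_code_len = 2948 * 4.28 = 12617.44 bits
ratio = original_size / compressed_size = 23584 / 12617.44 = 1.8692

Compression ratio = 1.8692


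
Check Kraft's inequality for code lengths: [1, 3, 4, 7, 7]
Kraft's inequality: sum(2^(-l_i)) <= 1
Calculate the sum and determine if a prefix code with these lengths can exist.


Sum = 2^(-1) + 2^(-3) + 2^(-4) + 2^(-7) + 2^(-7)
    = 0.5 + 0.125 + 0.0625 + 0.0078125 + 0.0078125
    = 90/128 = 0.703125
Since 0.703125 <= 1, Kraft's inequality IS satisfied.
A prefix code with these lengths CAN exist.

Kraft sum = 0.703125. Satisfied.


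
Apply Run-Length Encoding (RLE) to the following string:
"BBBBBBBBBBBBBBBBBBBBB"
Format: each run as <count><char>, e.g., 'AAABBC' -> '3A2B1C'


Scanning runs left to right:
  i=0: run of 'B' x 21 -> '21B'

RLE = 21B


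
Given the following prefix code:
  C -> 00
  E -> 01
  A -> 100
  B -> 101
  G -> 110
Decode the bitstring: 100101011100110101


Decoding step by step:
Bits 100 -> A
Bits 101 -> B
Bits 01 -> E
Bits 110 -> G
Bits 01 -> E
Bits 101 -> B
Bits 01 -> E


Decoded message: ABEGEBE


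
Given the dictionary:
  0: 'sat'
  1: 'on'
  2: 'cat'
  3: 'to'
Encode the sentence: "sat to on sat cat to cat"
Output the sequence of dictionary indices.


Look up each word in the dictionary:
  'sat' -> 0
  'to' -> 3
  'on' -> 1
  'sat' -> 0
  'cat' -> 2
  'to' -> 3
  'cat' -> 2

Encoded: [0, 3, 1, 0, 2, 3, 2]


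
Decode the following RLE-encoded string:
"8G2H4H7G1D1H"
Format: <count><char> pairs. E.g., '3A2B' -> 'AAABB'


Expanding each <count><char> pair:
  8G -> 'GGGGGGGG'
  2H -> 'HH'
  4H -> 'HHHH'
  7G -> 'GGGGGGG'
  1D -> 'D'
  1H -> 'H'

Decoded = GGGGGGGGHHHHHHGGGGGGGDH


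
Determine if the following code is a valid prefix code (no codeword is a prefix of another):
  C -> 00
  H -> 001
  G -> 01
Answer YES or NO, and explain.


Checking each pair (does one codeword prefix another?):
  C='00' vs H='001': prefix -- VIOLATION

NO -- this is NOT a valid prefix code. C (00) is a prefix of H (001).


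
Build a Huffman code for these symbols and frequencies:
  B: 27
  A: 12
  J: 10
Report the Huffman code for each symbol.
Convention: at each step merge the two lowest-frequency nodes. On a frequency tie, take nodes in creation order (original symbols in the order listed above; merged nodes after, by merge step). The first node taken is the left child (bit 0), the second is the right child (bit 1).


Huffman tree construction:
Step 1: Merge J(10) + A(12) = 22
Step 2: Merge (J+A)(22) + B(27) = 49
Read each symbol's code off the tree from the root (left child = 0, right child = 1).

Codes:
  B: 1 (length 1)
  A: 01 (length 2)
  J: 00 (length 2)
Average code length: 71/49 = 1.4490 bits/symbol


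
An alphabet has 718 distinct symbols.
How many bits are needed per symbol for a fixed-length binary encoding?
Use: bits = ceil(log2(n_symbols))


log2(718) = 9.4878
Bracket: 2^9 = 512 < 718 <= 2^10 = 1024
So ceil(log2(718)) = 10

bits = ceil(log2(718)) = ceil(9.4878) = 10 bits


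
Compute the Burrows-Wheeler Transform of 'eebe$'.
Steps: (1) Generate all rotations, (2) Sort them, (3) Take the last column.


Rotations (sorted):
  0: $eebe -> last char: e
  1: be$ee -> last char: e
  2: e$eeb -> last char: b
  3: ebe$e -> last char: e
  4: eebe$ -> last char: $


BWT = eebe$


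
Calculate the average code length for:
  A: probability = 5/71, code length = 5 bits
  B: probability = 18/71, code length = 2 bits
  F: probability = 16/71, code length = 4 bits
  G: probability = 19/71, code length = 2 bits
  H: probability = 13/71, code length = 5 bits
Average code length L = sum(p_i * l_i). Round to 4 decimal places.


Weighted contributions p_i * l_i:
  A: (5/71) * 5 = 25/71
  B: (18/71) * 2 = 36/71
  F: (16/71) * 4 = 64/71
  G: (19/71) * 2 = 38/71
  H: (13/71) * 5 = 65/71
Sum = (25 + 36 + 64 + 38 + 65)/71 = 228/71

L = 228/71 = 3.2113 bits/symbol


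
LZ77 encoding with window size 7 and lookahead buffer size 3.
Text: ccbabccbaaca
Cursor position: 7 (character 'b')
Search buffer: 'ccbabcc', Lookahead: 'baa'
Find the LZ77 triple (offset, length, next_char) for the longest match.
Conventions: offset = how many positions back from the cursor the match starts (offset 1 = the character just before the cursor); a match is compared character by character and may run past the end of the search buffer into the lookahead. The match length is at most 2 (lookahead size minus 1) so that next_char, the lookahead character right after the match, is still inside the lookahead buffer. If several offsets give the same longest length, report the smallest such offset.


Try each offset into the search buffer:
  offset=1 (pos 6, char 'c'): match length 0
  offset=2 (pos 5, char 'c'): match length 0
  offset=3 (pos 4, char 'b'): match length 1
  offset=4 (pos 3, char 'a'): match length 0
  offset=5 (pos 2, char 'b'): match length 2
  offset=6 (pos 1, char 'c'): match length 0
  offset=7 (pos 0, char 'c'): match length 0
Longest match has length 2 at offset 5.
next_char = character at position 7 + 2 = 9 -> 'a'

Best match: offset=5, length=2 (matching 'ba' starting at position 2)
LZ77 triple: (5, 2, 'a')


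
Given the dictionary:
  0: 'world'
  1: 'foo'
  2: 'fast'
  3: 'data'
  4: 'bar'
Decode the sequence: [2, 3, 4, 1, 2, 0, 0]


Look up each index in the dictionary:
  2 -> 'fast'
  3 -> 'data'
  4 -> 'bar'
  1 -> 'foo'
  2 -> 'fast'
  0 -> 'world'
  0 -> 'world'

Decoded: "fast data bar foo fast world world"


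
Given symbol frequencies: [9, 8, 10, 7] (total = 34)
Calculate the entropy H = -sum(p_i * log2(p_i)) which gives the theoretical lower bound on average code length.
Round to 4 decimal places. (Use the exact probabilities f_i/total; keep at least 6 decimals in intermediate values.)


Per-symbol terms -p_i * log2(p_i) with p_i = f_i/34:
  p = 9/34 = 0.264706: log2(p) = -1.917538, -p*log2(p) = 0.507584
  p = 8/34 = 0.235294: log2(p) = -2.087463, -p*log2(p) = 0.491168
  p = 10/34 = 0.294118: log2(p) = -1.765535, -p*log2(p) = 0.519275
  p = 7/34 = 0.205882: log2(p) = -2.280108, -p*log2(p) = 0.469434
H = 0.507584 + 0.491168 + 0.519275 + 0.469434 = 1.987461

H = 1.9875 bits/symbol


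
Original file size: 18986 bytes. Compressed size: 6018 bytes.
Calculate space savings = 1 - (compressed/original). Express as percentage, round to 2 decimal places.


ratio = compressed/original = 6018/18986 = 0.31697
savings = 1 - ratio = 1 - 0.31697 = 0.68303
as a percentage: 0.68303 * 100 = 68.3%

Space savings = 1 - 6018/18986 = 68.3%


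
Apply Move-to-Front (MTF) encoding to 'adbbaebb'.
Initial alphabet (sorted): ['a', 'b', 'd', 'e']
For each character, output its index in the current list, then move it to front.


MTF encoding:
'a': index 0 in ['a', 'b', 'd', 'e'] -> ['a', 'b', 'd', 'e']
'd': index 2 in ['a', 'b', 'd', 'e'] -> ['d', 'a', 'b', 'e']
'b': index 2 in ['d', 'a', 'b', 'e'] -> ['b', 'd', 'a', 'e']
'b': index 0 in ['b', 'd', 'a', 'e'] -> ['b', 'd', 'a', 'e']
'a': index 2 in ['b', 'd', 'a', 'e'] -> ['a', 'b', 'd', 'e']
'e': index 3 in ['a', 'b', 'd', 'e'] -> ['e', 'a', 'b', 'd']
'b': index 2 in ['e', 'a', 'b', 'd'] -> ['b', 'e', 'a', 'd']
'b': index 0 in ['b', 'e', 'a', 'd'] -> ['b', 'e', 'a', 'd']


Output: [0, 2, 2, 0, 2, 3, 2, 0]


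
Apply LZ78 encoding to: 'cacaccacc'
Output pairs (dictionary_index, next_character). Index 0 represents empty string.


LZ78 encoding steps:
Dictionary: {0: ''}
Step 1: w='' (idx 0), next='c' -> output (0, 'c'), add 'c' as idx 1
Step 2: w='' (idx 0), next='a' -> output (0, 'a'), add 'a' as idx 2
Step 3: w='c' (idx 1), next='a' -> output (1, 'a'), add 'ca' as idx 3
Step 4: w='c' (idx 1), next='c' -> output (1, 'c'), add 'cc' as idx 4
Step 5: w='a' (idx 2), next='c' -> output (2, 'c'), add 'ac' as idx 5
Step 6: w='c' (idx 1), end of input -> output (1, '')


Encoded: [(0, 'c'), (0, 'a'), (1, 'a'), (1, 'c'), (2, 'c'), (1, '')]


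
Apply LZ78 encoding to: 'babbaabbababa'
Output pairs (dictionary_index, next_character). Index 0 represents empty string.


LZ78 encoding steps:
Dictionary: {0: ''}
Step 1: w='' (idx 0), next='b' -> output (0, 'b'), add 'b' as idx 1
Step 2: w='' (idx 0), next='a' -> output (0, 'a'), add 'a' as idx 2
Step 3: w='b' (idx 1), next='b' -> output (1, 'b'), add 'bb' as idx 3
Step 4: w='a' (idx 2), next='a' -> output (2, 'a'), add 'aa' as idx 4
Step 5: w='bb' (idx 3), next='a' -> output (3, 'a'), add 'bba' as idx 5
Step 6: w='b' (idx 1), next='a' -> output (1, 'a'), add 'ba' as idx 6
Step 7: w='ba' (idx 6), end of input -> output (6, '')


Encoded: [(0, 'b'), (0, 'a'), (1, 'b'), (2, 'a'), (3, 'a'), (1, 'a'), (6, '')]


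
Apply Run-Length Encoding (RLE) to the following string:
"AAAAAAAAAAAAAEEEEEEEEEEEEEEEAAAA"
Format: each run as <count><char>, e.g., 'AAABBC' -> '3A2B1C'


Scanning runs left to right:
  i=0: run of 'A' x 13 -> '13A'
  i=13: run of 'E' x 15 -> '15E'
  i=28: run of 'A' x 4 -> '4A'

RLE = 13A15E4A


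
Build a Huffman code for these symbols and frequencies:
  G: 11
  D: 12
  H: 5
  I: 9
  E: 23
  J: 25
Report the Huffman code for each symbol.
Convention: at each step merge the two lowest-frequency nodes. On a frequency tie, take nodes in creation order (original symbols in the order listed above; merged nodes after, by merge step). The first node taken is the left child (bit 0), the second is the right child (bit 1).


Huffman tree construction:
Step 1: Merge H(5) + I(9) = 14
Step 2: Merge G(11) + D(12) = 23
Step 3: Merge (H+I)(14) + E(23) = 37
Step 4: Merge (G+D)(23) + J(25) = 48
Step 5: Merge ((H+I)+E)(37) + ((G+D)+J)(48) = 85
Read each symbol's code off the tree from the root (left child = 0, right child = 1).

Codes:
  G: 100 (length 3)
  D: 101 (length 3)
  H: 000 (length 3)
  I: 001 (length 3)
  E: 01 (length 2)
  J: 11 (length 2)
Average code length: 207/85 = 2.4353 bits/symbol


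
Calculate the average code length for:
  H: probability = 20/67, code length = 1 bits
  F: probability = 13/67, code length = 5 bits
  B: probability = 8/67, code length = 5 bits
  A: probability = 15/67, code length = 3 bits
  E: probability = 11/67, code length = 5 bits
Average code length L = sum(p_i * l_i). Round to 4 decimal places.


Weighted contributions p_i * l_i:
  H: (20/67) * 1 = 20/67
  F: (13/67) * 5 = 65/67
  B: (8/67) * 5 = 40/67
  A: (15/67) * 3 = 45/67
  E: (11/67) * 5 = 55/67
Sum = (20 + 65 + 40 + 45 + 55)/67 = 225/67

L = 225/67 = 3.3582 bits/symbol


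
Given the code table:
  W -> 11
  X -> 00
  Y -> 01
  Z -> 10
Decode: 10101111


Decoding:
10 -> Z
10 -> Z
11 -> W
11 -> W


Result: ZZWW


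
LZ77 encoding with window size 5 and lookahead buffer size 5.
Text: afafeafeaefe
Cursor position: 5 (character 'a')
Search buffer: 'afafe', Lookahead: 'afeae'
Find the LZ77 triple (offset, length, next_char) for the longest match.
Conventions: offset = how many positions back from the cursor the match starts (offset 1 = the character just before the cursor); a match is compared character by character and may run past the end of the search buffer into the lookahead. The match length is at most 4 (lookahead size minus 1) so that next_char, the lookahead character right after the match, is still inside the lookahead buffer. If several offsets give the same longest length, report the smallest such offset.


Try each offset into the search buffer:
  offset=1 (pos 4, char 'e'): match length 0
  offset=2 (pos 3, char 'f'): match length 0
  offset=3 (pos 2, char 'a'): match length 4
  offset=4 (pos 1, char 'f'): match length 0
  offset=5 (pos 0, char 'a'): match length 2
Longest match has length 4 at offset 3.
next_char = character at position 5 + 4 = 9 -> 'e'

Best match: offset=3, length=4 (matching 'afea' starting at position 2)
LZ77 triple: (3, 4, 'e')


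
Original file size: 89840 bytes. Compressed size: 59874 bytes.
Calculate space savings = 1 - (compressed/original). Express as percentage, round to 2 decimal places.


ratio = compressed/original = 59874/89840 = 0.666451
savings = 1 - ratio = 1 - 0.666451 = 0.333549
as a percentage: 0.333549 * 100 = 33.35%

Space savings = 1 - 59874/89840 = 33.35%


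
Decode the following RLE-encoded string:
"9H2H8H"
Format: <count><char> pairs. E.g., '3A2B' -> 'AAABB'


Expanding each <count><char> pair:
  9H -> 'HHHHHHHHH'
  2H -> 'HH'
  8H -> 'HHHHHHHH'

Decoded = HHHHHHHHHHHHHHHHHHH


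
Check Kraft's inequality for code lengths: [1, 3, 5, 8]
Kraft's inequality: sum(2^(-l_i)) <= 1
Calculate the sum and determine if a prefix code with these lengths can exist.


Sum = 2^(-1) + 2^(-3) + 2^(-5) + 2^(-8)
    = 0.5 + 0.125 + 0.03125 + 0.00390625
    = 169/256 = 0.66015625
Since 0.66015625 <= 1, Kraft's inequality IS satisfied.
A prefix code with these lengths CAN exist.

Kraft sum = 0.66015625. Satisfied.


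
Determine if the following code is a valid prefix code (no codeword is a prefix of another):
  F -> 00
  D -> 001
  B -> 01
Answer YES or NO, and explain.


Checking each pair (does one codeword prefix another?):
  F='00' vs D='001': prefix -- VIOLATION

NO -- this is NOT a valid prefix code. F (00) is a prefix of D (001).


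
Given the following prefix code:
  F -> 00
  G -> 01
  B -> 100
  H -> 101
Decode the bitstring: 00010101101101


Decoding step by step:
Bits 00 -> F
Bits 01 -> G
Bits 01 -> G
Bits 01 -> G
Bits 101 -> H
Bits 101 -> H


Decoded message: FGGGHH


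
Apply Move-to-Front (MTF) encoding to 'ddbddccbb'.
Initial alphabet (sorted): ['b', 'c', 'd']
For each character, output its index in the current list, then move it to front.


MTF encoding:
'd': index 2 in ['b', 'c', 'd'] -> ['d', 'b', 'c']
'd': index 0 in ['d', 'b', 'c'] -> ['d', 'b', 'c']
'b': index 1 in ['d', 'b', 'c'] -> ['b', 'd', 'c']
'd': index 1 in ['b', 'd', 'c'] -> ['d', 'b', 'c']
'd': index 0 in ['d', 'b', 'c'] -> ['d', 'b', 'c']
'c': index 2 in ['d', 'b', 'c'] -> ['c', 'd', 'b']
'c': index 0 in ['c', 'd', 'b'] -> ['c', 'd', 'b']
'b': index 2 in ['c', 'd', 'b'] -> ['b', 'c', 'd']
'b': index 0 in ['b', 'c', 'd'] -> ['b', 'c', 'd']


Output: [2, 0, 1, 1, 0, 2, 0, 2, 0]


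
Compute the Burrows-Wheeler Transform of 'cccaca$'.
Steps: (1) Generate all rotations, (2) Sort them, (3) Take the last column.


Rotations (sorted):
  0: $cccaca -> last char: a
  1: a$cccac -> last char: c
  2: aca$ccc -> last char: c
  3: ca$ccca -> last char: a
  4: caca$cc -> last char: c
  5: ccaca$c -> last char: c
  6: cccaca$ -> last char: $


BWT = accacc$


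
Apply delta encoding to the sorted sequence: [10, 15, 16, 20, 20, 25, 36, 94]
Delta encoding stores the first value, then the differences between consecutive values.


First value: 10
Deltas:
  15 - 10 = 5
  16 - 15 = 1
  20 - 16 = 4
  20 - 20 = 0
  25 - 20 = 5
  36 - 25 = 11
  94 - 36 = 58


Delta encoded: [10, 5, 1, 4, 0, 5, 11, 58]


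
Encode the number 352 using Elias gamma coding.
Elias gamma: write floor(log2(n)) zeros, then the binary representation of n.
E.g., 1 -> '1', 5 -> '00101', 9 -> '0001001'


num_bits = floor(log2(352)) + 1 = 9
leading_zeros = num_bits - 1 = 8
binary(352) = 101100000

Elias gamma(352) = '00000000' + '101100000' = 00000000101100000 (17 bits)


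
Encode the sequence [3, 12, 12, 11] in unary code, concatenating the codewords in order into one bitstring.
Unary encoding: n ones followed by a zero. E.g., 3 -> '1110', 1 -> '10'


Encode each number as n ones followed by a terminating 0:
  3 -> 1110 (4 bits)
  12 -> 1111111111110 (13 bits)
  12 -> 1111111111110 (13 bits)
  11 -> 111111111110 (12 bits)
Total length = 4 + 13 + 13 + 12 = 42 bits.

Unary([3, 12, 12, 11]) = 111011111111111101111111111110111111111110 (42 bits)


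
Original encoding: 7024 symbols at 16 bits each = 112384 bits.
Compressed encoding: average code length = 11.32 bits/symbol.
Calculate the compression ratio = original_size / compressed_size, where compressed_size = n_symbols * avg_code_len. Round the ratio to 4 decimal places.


original_size = n_symbols * orig_bits = 7024 * 16 = 112384 bits
compressed_size = n_symbols * avg_code_len = 7024 * 11.32 = 79511.68 bits
ratio = original_size / compressed_size = 112384 / 79511.68 = 1.4134

Compression ratio = 1.4134


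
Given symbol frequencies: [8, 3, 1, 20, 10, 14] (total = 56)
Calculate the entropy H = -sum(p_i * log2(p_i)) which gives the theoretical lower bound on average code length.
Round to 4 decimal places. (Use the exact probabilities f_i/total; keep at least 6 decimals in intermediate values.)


Per-symbol terms -p_i * log2(p_i) with p_i = f_i/56:
  p = 8/56 = 0.142857: log2(p) = -2.807355, -p*log2(p) = 0.401051
  p = 3/56 = 0.053571: log2(p) = -4.222392, -p*log2(p) = 0.226200
  p = 1/56 = 0.017857: log2(p) = -5.807355, -p*log2(p) = 0.103703
  p = 20/56 = 0.357143: log2(p) = -1.485427, -p*log2(p) = 0.530510
  p = 10/56 = 0.178571: log2(p) = -2.485427, -p*log2(p) = 0.443826
  p = 14/56 = 0.250000: log2(p) = -2.000000, -p*log2(p) = 0.500000
H = 0.401051 + 0.226200 + 0.103703 + 0.530510 + 0.443826 + 0.500000 = 2.205290

H = 2.2053 bits/symbol


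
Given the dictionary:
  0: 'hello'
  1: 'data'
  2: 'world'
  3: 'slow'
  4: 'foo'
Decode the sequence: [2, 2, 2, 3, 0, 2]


Look up each index in the dictionary:
  2 -> 'world'
  2 -> 'world'
  2 -> 'world'
  3 -> 'slow'
  0 -> 'hello'
  2 -> 'world'

Decoded: "world world world slow hello world"


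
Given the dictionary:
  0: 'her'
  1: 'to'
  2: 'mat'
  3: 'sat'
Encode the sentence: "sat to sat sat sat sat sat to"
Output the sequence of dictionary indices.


Look up each word in the dictionary:
  'sat' -> 3
  'to' -> 1
  'sat' -> 3
  'sat' -> 3
  'sat' -> 3
  'sat' -> 3
  'sat' -> 3
  'to' -> 1

Encoded: [3, 1, 3, 3, 3, 3, 3, 1]


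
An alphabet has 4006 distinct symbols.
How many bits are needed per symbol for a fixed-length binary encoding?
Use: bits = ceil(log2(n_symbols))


log2(4006) = 11.9679
Bracket: 2^11 = 2048 < 4006 <= 2^12 = 4096
So ceil(log2(4006)) = 12

bits = ceil(log2(4006)) = ceil(11.9679) = 12 bits


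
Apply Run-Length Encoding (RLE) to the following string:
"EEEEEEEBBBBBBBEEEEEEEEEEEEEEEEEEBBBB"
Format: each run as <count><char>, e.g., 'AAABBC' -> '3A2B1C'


Scanning runs left to right:
  i=0: run of 'E' x 7 -> '7E'
  i=7: run of 'B' x 7 -> '7B'
  i=14: run of 'E' x 18 -> '18E'
  i=32: run of 'B' x 4 -> '4B'

RLE = 7E7B18E4B


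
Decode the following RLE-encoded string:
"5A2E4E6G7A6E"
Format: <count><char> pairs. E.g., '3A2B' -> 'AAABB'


Expanding each <count><char> pair:
  5A -> 'AAAAA'
  2E -> 'EE'
  4E -> 'EEEE'
  6G -> 'GGGGGG'
  7A -> 'AAAAAAA'
  6E -> 'EEEEEE'

Decoded = AAAAAEEEEEEGGGGGGAAAAAAAEEEEEE


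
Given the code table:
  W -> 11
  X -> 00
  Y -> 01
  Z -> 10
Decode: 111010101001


Decoding:
11 -> W
10 -> Z
10 -> Z
10 -> Z
10 -> Z
01 -> Y


Result: WZZZZY


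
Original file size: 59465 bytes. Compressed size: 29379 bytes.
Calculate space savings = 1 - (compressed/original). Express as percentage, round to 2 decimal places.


ratio = compressed/original = 29379/59465 = 0.494055
savings = 1 - ratio = 1 - 0.494055 = 0.505945
as a percentage: 0.505945 * 100 = 50.59%

Space savings = 1 - 29379/59465 = 50.59%


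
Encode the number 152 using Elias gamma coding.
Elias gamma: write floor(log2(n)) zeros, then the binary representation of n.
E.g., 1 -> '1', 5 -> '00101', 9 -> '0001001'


num_bits = floor(log2(152)) + 1 = 8
leading_zeros = num_bits - 1 = 7
binary(152) = 10011000

Elias gamma(152) = '0000000' + '10011000' = 000000010011000 (15 bits)


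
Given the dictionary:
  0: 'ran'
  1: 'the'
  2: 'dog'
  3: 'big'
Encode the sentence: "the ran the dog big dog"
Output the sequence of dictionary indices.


Look up each word in the dictionary:
  'the' -> 1
  'ran' -> 0
  'the' -> 1
  'dog' -> 2
  'big' -> 3
  'dog' -> 2

Encoded: [1, 0, 1, 2, 3, 2]


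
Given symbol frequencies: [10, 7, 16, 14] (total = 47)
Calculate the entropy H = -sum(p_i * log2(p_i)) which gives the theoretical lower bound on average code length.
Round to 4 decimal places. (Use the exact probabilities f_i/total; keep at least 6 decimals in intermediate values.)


Per-symbol terms -p_i * log2(p_i) with p_i = f_i/47:
  p = 10/47 = 0.212766: log2(p) = -2.232661, -p*log2(p) = 0.475034
  p = 7/47 = 0.148936: log2(p) = -2.747234, -p*log2(p) = 0.409163
  p = 16/47 = 0.340426: log2(p) = -1.554589, -p*log2(p) = 0.529222
  p = 14/47 = 0.297872: log2(p) = -1.747234, -p*log2(p) = 0.520453
H = 0.475034 + 0.409163 + 0.529222 + 0.520453 = 1.933872

H = 1.9339 bits/symbol


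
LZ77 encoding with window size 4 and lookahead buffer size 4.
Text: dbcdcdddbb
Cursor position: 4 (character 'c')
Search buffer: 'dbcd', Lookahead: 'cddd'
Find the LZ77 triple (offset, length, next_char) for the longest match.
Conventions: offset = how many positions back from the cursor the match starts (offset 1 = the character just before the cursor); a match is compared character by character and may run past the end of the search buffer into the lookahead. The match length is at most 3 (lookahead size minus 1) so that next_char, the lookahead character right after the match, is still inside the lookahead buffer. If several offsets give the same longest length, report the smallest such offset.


Try each offset into the search buffer:
  offset=1 (pos 3, char 'd'): match length 0
  offset=2 (pos 2, char 'c'): match length 2
  offset=3 (pos 1, char 'b'): match length 0
  offset=4 (pos 0, char 'd'): match length 0
Longest match has length 2 at offset 2.
next_char = character at position 4 + 2 = 6 -> 'd'

Best match: offset=2, length=2 (matching 'cd' starting at position 2)
LZ77 triple: (2, 2, 'd')


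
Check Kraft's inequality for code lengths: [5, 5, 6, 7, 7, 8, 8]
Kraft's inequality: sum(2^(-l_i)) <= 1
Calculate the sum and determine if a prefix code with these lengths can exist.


Sum = 2^(-5) + 2^(-5) + 2^(-6) + 2^(-7) + 2^(-7) + 2^(-8) + 2^(-8)
    = 0.03125 + 0.03125 + 0.015625 + 0.0078125 + 0.0078125 + 0.00390625 + 0.00390625
    = 26/256 = 0.1015625
Since 0.1015625 <= 1, Kraft's inequality IS satisfied.
A prefix code with these lengths CAN exist.

Kraft sum = 0.1015625. Satisfied.


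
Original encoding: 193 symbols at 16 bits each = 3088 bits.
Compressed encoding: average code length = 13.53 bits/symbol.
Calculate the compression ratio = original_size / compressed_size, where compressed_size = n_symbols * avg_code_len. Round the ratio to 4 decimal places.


original_size = n_symbols * orig_bits = 193 * 16 = 3088 bits
compressed_size = n_symbols * avg_code_len = 193 * 13.53 = 2611.29 bits
ratio = original_size / compressed_size = 3088 / 2611.29 = 1.1826

Compression ratio = 1.1826


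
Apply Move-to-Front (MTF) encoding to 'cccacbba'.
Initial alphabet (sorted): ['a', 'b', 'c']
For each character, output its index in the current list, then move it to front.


MTF encoding:
'c': index 2 in ['a', 'b', 'c'] -> ['c', 'a', 'b']
'c': index 0 in ['c', 'a', 'b'] -> ['c', 'a', 'b']
'c': index 0 in ['c', 'a', 'b'] -> ['c', 'a', 'b']
'a': index 1 in ['c', 'a', 'b'] -> ['a', 'c', 'b']
'c': index 1 in ['a', 'c', 'b'] -> ['c', 'a', 'b']
'b': index 2 in ['c', 'a', 'b'] -> ['b', 'c', 'a']
'b': index 0 in ['b', 'c', 'a'] -> ['b', 'c', 'a']
'a': index 2 in ['b', 'c', 'a'] -> ['a', 'b', 'c']


Output: [2, 0, 0, 1, 1, 2, 0, 2]


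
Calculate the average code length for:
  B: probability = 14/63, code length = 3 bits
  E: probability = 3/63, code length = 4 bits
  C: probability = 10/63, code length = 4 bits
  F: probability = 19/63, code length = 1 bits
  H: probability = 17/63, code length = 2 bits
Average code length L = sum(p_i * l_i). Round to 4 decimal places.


Weighted contributions p_i * l_i:
  B: (14/63) * 3 = 42/63
  E: (3/63) * 4 = 12/63
  C: (10/63) * 4 = 40/63
  F: (19/63) * 1 = 19/63
  H: (17/63) * 2 = 34/63
Sum = (42 + 12 + 40 + 19 + 34)/63 = 147/63

L = 147/63 = 2.3333 bits/symbol


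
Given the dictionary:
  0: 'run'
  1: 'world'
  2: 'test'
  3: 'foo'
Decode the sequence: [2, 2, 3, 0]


Look up each index in the dictionary:
  2 -> 'test'
  2 -> 'test'
  3 -> 'foo'
  0 -> 'run'

Decoded: "test test foo run"


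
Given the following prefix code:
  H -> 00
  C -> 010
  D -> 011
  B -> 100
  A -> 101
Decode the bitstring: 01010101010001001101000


Decoding step by step:
Bits 010 -> C
Bits 101 -> A
Bits 010 -> C
Bits 100 -> B
Bits 010 -> C
Bits 011 -> D
Bits 010 -> C
Bits 00 -> H


Decoded message: CACBCDCH


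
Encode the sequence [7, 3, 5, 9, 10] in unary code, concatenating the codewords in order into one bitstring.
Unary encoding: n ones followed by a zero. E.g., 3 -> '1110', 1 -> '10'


Encode each number as n ones followed by a terminating 0:
  7 -> 11111110 (8 bits)
  3 -> 1110 (4 bits)
  5 -> 111110 (6 bits)
  9 -> 1111111110 (10 bits)
  10 -> 11111111110 (11 bits)
Total length = 8 + 4 + 6 + 10 + 11 = 39 bits.

Unary([7, 3, 5, 9, 10]) = 111111101110111110111111111011111111110 (39 bits)


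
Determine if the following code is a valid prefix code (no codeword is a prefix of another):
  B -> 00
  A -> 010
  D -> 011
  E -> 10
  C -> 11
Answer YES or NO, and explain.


Checking each pair (does one codeword prefix another?):
  B='00' vs A='010': no prefix
  B='00' vs D='011': no prefix
  B='00' vs E='10': no prefix
  B='00' vs C='11': no prefix
  A='010' vs B='00': no prefix
  A='010' vs D='011': no prefix
  A='010' vs E='10': no prefix
  A='010' vs C='11': no prefix
  D='011' vs B='00': no prefix
  D='011' vs A='010': no prefix
  D='011' vs E='10': no prefix
  D='011' vs C='11': no prefix
  E='10' vs B='00': no prefix
  E='10' vs A='010': no prefix
  E='10' vs D='011': no prefix
  E='10' vs C='11': no prefix
  C='11' vs B='00': no prefix
  C='11' vs A='010': no prefix
  C='11' vs D='011': no prefix
  C='11' vs E='10': no prefix
No violation found over all pairs.

YES -- this is a valid prefix code. No codeword is a prefix of any other codeword.


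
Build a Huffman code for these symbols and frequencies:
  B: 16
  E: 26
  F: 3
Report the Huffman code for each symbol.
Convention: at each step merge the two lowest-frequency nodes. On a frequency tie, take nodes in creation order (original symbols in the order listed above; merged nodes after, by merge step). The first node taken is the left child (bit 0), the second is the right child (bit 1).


Huffman tree construction:
Step 1: Merge F(3) + B(16) = 19
Step 2: Merge (F+B)(19) + E(26) = 45
Read each symbol's code off the tree from the root (left child = 0, right child = 1).

Codes:
  B: 01 (length 2)
  E: 1 (length 1)
  F: 00 (length 2)
Average code length: 64/45 = 1.4222 bits/symbol


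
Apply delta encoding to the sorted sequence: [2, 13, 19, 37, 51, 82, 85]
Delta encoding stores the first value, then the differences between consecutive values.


First value: 2
Deltas:
  13 - 2 = 11
  19 - 13 = 6
  37 - 19 = 18
  51 - 37 = 14
  82 - 51 = 31
  85 - 82 = 3


Delta encoded: [2, 11, 6, 18, 14, 31, 3]


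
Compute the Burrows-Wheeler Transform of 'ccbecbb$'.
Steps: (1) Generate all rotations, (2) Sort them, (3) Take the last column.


Rotations (sorted):
  0: $ccbecbb -> last char: b
  1: b$ccbecb -> last char: b
  2: bb$ccbec -> last char: c
  3: becbb$cc -> last char: c
  4: cbb$ccbe -> last char: e
  5: cbecbb$c -> last char: c
  6: ccbecbb$ -> last char: $
  7: ecbb$ccb -> last char: b


BWT = bbccec$b


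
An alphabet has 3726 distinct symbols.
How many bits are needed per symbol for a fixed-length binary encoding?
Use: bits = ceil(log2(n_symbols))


log2(3726) = 11.8634
Bracket: 2^11 = 2048 < 3726 <= 2^12 = 4096
So ceil(log2(3726)) = 12

bits = ceil(log2(3726)) = ceil(11.8634) = 12 bits


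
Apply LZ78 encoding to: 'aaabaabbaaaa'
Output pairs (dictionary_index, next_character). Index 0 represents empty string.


LZ78 encoding steps:
Dictionary: {0: ''}
Step 1: w='' (idx 0), next='a' -> output (0, 'a'), add 'a' as idx 1
Step 2: w='a' (idx 1), next='a' -> output (1, 'a'), add 'aa' as idx 2
Step 3: w='' (idx 0), next='b' -> output (0, 'b'), add 'b' as idx 3
Step 4: w='aa' (idx 2), next='b' -> output (2, 'b'), add 'aab' as idx 4
Step 5: w='b' (idx 3), next='a' -> output (3, 'a'), add 'ba' as idx 5
Step 6: w='aa' (idx 2), next='a' -> output (2, 'a'), add 'aaa' as idx 6


Encoded: [(0, 'a'), (1, 'a'), (0, 'b'), (2, 'b'), (3, 'a'), (2, 'a')]


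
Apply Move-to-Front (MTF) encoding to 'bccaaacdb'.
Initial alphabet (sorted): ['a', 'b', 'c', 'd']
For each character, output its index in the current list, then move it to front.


MTF encoding:
'b': index 1 in ['a', 'b', 'c', 'd'] -> ['b', 'a', 'c', 'd']
'c': index 2 in ['b', 'a', 'c', 'd'] -> ['c', 'b', 'a', 'd']
'c': index 0 in ['c', 'b', 'a', 'd'] -> ['c', 'b', 'a', 'd']
'a': index 2 in ['c', 'b', 'a', 'd'] -> ['a', 'c', 'b', 'd']
'a': index 0 in ['a', 'c', 'b', 'd'] -> ['a', 'c', 'b', 'd']
'a': index 0 in ['a', 'c', 'b', 'd'] -> ['a', 'c', 'b', 'd']
'c': index 1 in ['a', 'c', 'b', 'd'] -> ['c', 'a', 'b', 'd']
'd': index 3 in ['c', 'a', 'b', 'd'] -> ['d', 'c', 'a', 'b']
'b': index 3 in ['d', 'c', 'a', 'b'] -> ['b', 'd', 'c', 'a']


Output: [1, 2, 0, 2, 0, 0, 1, 3, 3]


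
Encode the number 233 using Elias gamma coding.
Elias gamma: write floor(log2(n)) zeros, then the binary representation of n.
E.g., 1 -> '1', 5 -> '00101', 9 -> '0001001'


num_bits = floor(log2(233)) + 1 = 8
leading_zeros = num_bits - 1 = 7
binary(233) = 11101001

Elias gamma(233) = '0000000' + '11101001' = 000000011101001 (15 bits)


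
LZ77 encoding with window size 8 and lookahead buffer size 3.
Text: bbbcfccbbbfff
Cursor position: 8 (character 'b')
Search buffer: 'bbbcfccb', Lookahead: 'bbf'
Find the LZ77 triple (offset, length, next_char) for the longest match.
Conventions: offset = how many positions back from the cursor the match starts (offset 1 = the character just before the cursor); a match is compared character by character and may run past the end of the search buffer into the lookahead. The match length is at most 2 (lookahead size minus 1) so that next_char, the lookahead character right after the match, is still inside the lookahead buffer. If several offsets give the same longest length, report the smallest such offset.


Try each offset into the search buffer:
  offset=1 (pos 7, char 'b'): match length 2
  offset=2 (pos 6, char 'c'): match length 0
  offset=3 (pos 5, char 'c'): match length 0
  offset=4 (pos 4, char 'f'): match length 0
  offset=5 (pos 3, char 'c'): match length 0
  offset=6 (pos 2, char 'b'): match length 1
  offset=7 (pos 1, char 'b'): match length 2
  offset=8 (pos 0, char 'b'): match length 2
Longest match has length 2, found at offsets 1, 7, 8; take the smallest, offset 1.
next_char = character at position 8 + 2 = 10 -> 'f'

Best match: offset=1, length=2 (matching 'bb' starting at position 7)
LZ77 triple: (1, 2, 'f')
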